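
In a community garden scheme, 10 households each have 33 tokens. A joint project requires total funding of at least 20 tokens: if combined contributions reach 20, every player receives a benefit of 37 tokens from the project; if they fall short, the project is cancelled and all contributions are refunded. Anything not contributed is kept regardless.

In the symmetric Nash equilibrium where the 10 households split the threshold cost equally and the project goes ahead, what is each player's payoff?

68 tokens

Equal share of the threshold: 20/10 = 2.
At this profile no one gains by cutting their contribution: any cut drops the total below 20, the project is cancelled, contributions are refunded, and the deviator ends with 33, which is less than 33 − 2 + 37 = 68. Contributing more than 2 just wastes the excess. So contributing exactly 2 is a best response.
Each player's payoff: 33 − 2 + 37 = 68.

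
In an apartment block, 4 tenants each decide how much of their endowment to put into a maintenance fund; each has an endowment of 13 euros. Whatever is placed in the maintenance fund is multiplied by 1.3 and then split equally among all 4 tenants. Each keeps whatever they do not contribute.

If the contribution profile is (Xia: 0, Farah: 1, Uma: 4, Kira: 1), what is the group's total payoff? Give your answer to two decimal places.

53.80 euros

Total contributed: 0 + 1 + 4 + 1 = 6; total kept: 4 × 13 − 6 = 46.
The maintenance fund pays out 1.3 × 6 = 7.80 in aggregate.
Group total = 46 + 7.80 = 53.80.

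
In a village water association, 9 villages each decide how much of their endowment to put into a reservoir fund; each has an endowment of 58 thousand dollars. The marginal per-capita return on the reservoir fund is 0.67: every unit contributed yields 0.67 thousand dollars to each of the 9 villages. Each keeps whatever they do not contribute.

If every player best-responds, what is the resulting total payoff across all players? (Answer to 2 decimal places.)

522.00 thousand dollars

The private return per contributed unit is 0.67 < 1, so contributing 0 is dominant for every player. At the Nash equilibrium everyone keeps their 58, and the group total is 9 × 58 = 522.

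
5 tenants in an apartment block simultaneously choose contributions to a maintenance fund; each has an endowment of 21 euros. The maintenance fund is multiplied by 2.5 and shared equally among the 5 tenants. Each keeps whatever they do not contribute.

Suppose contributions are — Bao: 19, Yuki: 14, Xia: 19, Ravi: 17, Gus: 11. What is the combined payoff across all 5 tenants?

225.00 euros

Total contributed: 19 + 14 + 19 + 17 + 11 = 80; total kept: 5 × 21 − 80 = 25.
The maintenance fund pays out 2.5 × 80 = 200.00 in aggregate.
Group total = 25 + 200.00 = 225.00.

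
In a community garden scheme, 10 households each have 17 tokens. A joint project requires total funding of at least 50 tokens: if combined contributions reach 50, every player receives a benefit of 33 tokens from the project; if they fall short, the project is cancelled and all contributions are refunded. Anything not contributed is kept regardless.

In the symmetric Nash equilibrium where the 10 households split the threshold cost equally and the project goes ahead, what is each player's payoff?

Equal share of the threshold: 50/10 = 5.
At this profile no one gains by cutting their contribution: any cut drops the total below 50, the project is cancelled, contributions are refunded, and the deviator ends with 17, which is less than 17 − 5 + 33 = 45. Contributing more than 5 just wastes the excess. So contributing exactly 5 is a best response.
Each player's payoff: 17 − 5 + 33 = 45.

45 tokens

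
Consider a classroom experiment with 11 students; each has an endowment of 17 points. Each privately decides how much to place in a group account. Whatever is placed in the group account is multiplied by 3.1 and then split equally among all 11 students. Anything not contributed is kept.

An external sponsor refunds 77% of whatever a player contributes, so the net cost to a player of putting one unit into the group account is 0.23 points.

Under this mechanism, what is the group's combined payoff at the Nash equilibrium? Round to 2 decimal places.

With the mechanism, a contributed unit returns (3.1/11) / 0.23 = 1.2253 per unit of net cost to the contributor — now above 1 — so contributing fully is weakly dominant for every player.
At the Nash equilibrium everyone contributes 17. Group total payoff = 11 × (17 × 0.77 + 3.1 × 17) = 723.69.

723.69 points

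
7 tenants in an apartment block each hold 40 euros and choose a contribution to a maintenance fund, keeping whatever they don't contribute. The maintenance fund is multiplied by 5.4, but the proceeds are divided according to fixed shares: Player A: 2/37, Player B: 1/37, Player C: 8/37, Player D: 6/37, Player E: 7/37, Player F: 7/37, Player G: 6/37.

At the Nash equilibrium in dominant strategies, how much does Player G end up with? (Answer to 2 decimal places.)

For player j, contributing a unit is worthwhile iff 5.4 × (j's share) ≥ 1, i.e. iff j's share is at least 0.1852.
Player C, Player E and Player F clear that bar, contributing 40 each; the remaining 4 contribute 0. Total contributed: 120.
Player G keeps 40 and receives 5.4 × 120 × 6/37 = 105.08 from the maintenance fund, for a payoff of 145.08.

145.08 euros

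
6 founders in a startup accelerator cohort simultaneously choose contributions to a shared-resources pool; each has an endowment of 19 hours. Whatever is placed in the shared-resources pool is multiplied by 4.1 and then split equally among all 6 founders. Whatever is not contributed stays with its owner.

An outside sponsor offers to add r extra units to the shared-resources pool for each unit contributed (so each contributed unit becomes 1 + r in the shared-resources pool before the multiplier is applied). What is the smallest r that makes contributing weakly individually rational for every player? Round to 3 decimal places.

With matching at rate r, one contributed unit becomes (1 + r) in the shared-resources pool and returns 4.1 × (1 + r) / 6 to the contributor.
Setting this equal to 1: 1 + r = 6/4.1 = 1.4634.
So the minimum matching rate is r = 1.4634 − 1 = 0.463.

0.463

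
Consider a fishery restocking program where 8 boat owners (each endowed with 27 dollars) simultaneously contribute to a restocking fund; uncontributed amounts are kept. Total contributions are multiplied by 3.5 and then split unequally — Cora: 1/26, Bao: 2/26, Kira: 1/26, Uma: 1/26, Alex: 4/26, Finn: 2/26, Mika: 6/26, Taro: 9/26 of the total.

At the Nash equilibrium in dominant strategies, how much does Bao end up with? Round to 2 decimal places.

34.27 dollars

Player j's private return per contributed unit is 3.5 × (j's share). Contributing is weakly dominant for j when that share is at least 1/3.5 = 0.2857, and contributing 0 is dominant otherwise.
Taro alone (share 9/26) is above the threshold, contributing 27; the remaining 7 contribute 0. Total contributed: 27.
Bao keeps 27 and receives 3.5 × 27 × 2/26 = 7.27 from the restocking fund, for a payoff of 34.27.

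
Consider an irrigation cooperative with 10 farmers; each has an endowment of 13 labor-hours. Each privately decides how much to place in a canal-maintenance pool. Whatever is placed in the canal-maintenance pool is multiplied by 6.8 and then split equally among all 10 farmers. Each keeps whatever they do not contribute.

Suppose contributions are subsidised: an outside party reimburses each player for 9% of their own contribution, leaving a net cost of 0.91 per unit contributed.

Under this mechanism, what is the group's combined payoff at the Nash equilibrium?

130.00 labor-hours

The effective private return is (6.8/10) / 0.91 = 0.7473, which is still under 1, so the mechanism doesn't change anyone's dominant strategy: zero contribution.
Everyone keeps their endowment and the group total is 10 × 13 = 130.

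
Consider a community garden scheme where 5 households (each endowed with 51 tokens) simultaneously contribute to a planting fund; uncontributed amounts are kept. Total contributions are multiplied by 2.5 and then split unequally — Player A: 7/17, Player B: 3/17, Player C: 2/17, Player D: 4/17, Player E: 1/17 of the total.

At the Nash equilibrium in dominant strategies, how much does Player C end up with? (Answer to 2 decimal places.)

66.00 tokens

A player with share s gets back 2.5·s per unit contributed, so full contribution is dominant for anyone with s > 1/2.5 = 0.4000 and zero contribution is dominant for anyone below.
Player A alone (share 7/17) is above the threshold, contributing 51; the remaining 4 contribute 0. Total contributed: 51.
Player C keeps 51 and receives 2.5 × 51 × 2/17 = 15.00 from the planting fund, for a payoff of 66.00.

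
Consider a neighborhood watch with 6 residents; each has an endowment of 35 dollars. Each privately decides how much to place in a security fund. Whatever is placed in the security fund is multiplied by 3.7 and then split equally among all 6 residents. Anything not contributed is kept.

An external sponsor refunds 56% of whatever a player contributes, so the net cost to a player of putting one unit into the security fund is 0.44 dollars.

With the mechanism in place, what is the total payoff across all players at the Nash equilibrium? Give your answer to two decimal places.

894.60 dollars

With the mechanism, a contributed unit returns (3.7/6) / 0.44 = 1.4015 per unit of net cost to the contributor — now above 1 — so contributing fully is weakly dominant for every player.
At the Nash equilibrium everyone contributes 35. Group total payoff = 6 × (35 × 0.56 + 3.7 × 35) = 894.60.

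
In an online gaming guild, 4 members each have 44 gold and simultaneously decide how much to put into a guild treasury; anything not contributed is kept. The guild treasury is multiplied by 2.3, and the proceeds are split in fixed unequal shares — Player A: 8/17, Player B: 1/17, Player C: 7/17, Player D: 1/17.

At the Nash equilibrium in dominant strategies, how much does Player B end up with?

A player with share s gets back 2.3·s per unit contributed, so full contribution is dominant for anyone with s > 1/2.3 = 0.4348 and zero contribution is dominant for anyone below.
Only Player A (8/17) clears that bar, contributing 44; the remaining 3 contribute 0. Total contributed: 44.
Player B keeps 44 and receives 2.3 × 44 × 1/17 = 5.95 from the guild treasury, for a payoff of 49.95.

49.95 gold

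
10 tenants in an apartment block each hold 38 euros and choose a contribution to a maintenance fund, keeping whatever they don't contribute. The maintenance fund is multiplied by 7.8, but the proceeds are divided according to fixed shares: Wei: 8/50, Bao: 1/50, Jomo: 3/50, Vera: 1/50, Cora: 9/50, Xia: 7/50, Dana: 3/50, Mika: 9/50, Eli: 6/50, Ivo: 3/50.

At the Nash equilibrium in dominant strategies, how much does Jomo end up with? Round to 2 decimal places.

For player j, contributing a unit is worthwhile iff 7.8 × (j's share) ≥ 1, i.e. iff j's share is at least 0.1282.
Wei, Cora, Xia and Mika clear that bar, contributing 38 each; the remaining 6 contribute 0. Total contributed: 152.
Jomo keeps 38 and receives 7.8 × 152 × 3/50 = 71.14 from the maintenance fund, for a payoff of 109.14.

109.14 euros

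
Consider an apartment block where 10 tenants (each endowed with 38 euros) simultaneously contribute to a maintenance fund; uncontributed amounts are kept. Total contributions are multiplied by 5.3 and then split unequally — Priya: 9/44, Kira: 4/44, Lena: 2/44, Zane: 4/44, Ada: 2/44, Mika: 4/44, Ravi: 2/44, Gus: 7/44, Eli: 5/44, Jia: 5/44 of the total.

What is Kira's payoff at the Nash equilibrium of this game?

56.31 euros

Each unit j contributes comes back to j as 5.3 × (j's share), so j prefers to contribute only if that share exceeds 1/5.3 = 0.1887; otherwise keeping the unit dominates.
Only Priya (9/44) clears that bar, contributing 38; the remaining 9 contribute 0. Total contributed: 38.
Kira keeps 38 and receives 5.3 × 38 × 4/44 = 18.31 from the maintenance fund, for a payoff of 56.31.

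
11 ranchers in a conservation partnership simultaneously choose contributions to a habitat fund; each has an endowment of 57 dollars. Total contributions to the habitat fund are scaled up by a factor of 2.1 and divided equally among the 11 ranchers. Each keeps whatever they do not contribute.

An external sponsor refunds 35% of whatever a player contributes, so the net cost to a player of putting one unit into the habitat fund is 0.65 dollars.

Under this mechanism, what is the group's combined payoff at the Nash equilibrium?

With the mechanism, a contributed unit returns (2.1/11) / 0.65 = 0.2937 per unit of net cost — still below 1 — so contributing 0 remains dominant for every player.
Everyone keeps their endowment and the group total is 11 × 57 = 627.

627.00 dollars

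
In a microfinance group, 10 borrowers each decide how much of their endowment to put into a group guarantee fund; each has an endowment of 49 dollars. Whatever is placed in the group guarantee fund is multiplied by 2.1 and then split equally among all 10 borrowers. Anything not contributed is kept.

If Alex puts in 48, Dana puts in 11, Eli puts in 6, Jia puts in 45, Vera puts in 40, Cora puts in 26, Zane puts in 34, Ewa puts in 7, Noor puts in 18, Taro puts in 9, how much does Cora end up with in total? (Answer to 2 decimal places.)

Total contributed: 48 + 11 + 6 + 45 + 40 + 26 + 34 + 7 + 18 + 9 = 244.
Each receives 2.1 × 244 / 10 = 51.24 from the group guarantee fund.
Cora keeps 49 − 26 = 23, so Cora's payoff is 23 + 51.24 = 74.24.

74.24 dollars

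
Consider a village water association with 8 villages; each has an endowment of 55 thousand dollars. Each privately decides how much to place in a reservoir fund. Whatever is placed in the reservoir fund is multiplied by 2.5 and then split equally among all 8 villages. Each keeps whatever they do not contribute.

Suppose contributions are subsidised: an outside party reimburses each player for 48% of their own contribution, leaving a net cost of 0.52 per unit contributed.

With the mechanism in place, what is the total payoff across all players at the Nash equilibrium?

440.00 thousand dollars

With the mechanism, a contributed unit returns (2.5/8) / 0.52 = 0.6010 per unit of net cost — still below 1 — so contributing 0 remains dominant for every player.
Everyone keeps their endowment and the group total is 8 × 55 = 440.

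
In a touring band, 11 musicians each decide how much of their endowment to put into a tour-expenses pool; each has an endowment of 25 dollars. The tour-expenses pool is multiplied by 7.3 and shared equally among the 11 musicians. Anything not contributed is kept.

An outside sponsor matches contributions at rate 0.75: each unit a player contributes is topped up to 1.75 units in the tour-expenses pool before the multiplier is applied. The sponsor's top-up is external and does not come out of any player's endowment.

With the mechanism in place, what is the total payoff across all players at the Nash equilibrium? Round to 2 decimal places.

With the mechanism, a contributed unit returns 7.3 × 1.75 / 11 = 1.1614 per unit of net cost to the contributor — now above 1 — so contributing fully is weakly dominant for every player.
At the Nash equilibrium everyone contributes 25. Group total payoff = 7.3 × 1.75 × 275 = 3513.13.

3513.13 dollars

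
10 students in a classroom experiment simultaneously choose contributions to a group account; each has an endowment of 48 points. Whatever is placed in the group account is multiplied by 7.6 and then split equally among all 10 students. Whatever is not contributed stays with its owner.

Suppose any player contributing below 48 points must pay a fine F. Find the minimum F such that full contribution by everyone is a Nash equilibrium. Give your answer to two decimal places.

Given the others contribute fully, the best deviation is to contribute 0 (any partial contribution still incurs the fine and gives up units whose private return 0.7600 is below 1).
Deviating from 48 to 0 saves 48 points but forfeits the deviator's share of the drop in the group account: 7.6/10 × 48 = 36.48.
So the deviation gain is 48 − 36.48 = 11.52, and the fine must be at least 11.52 points to wipe it out.

11.52 points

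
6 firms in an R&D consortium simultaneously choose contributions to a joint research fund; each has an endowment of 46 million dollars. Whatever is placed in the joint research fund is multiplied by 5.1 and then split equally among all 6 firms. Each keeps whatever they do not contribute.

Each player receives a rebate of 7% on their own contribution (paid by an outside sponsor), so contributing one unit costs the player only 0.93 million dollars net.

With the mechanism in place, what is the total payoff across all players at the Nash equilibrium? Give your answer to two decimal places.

The effective private return is (5.1/6) / 0.93 = 0.9140, which is still under 1, so the mechanism doesn't change anyone's dominant strategy: zero contribution.
Everyone keeps their endowment and the group total is 6 × 46 = 276.

276.00 million dollars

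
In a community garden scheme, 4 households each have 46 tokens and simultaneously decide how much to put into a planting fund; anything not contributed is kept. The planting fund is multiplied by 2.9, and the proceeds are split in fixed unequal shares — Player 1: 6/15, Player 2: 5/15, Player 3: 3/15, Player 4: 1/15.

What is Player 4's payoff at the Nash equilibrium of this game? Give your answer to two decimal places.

A player with share s gets back 2.9·s per unit contributed, so full contribution is dominant for anyone with s > 1/2.9 = 0.3448 and zero contribution is dominant for anyone below.
The only share above 0.3448 is Player 1's 6/15, contributing 46; the remaining 3 contribute 0. Total contributed: 46.
Player 4 keeps 46 and receives 2.9 × 46 × 1/15 = 8.89 from the planting fund, for a payoff of 54.89.

54.89 tokens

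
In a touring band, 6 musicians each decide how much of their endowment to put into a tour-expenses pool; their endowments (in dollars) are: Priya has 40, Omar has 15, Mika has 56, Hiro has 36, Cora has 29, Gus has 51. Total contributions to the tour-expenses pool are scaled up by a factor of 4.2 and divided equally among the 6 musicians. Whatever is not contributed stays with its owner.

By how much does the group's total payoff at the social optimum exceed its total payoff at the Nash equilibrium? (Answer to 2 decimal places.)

The private return per contributed unit is 4.2/6 = 0.7000 < 1 for every player regardless of endowment, so the Nash equilibrium is zero contribution and the group total is Σ E_j = 40 + 15 + 56 + 36 + 29 + 51 = 227.
Each contributed unit returns 4.200 to the group, so the social optimum is full contribution by everyone: group total = 4.200 × 227 = 953.40.
Efficiency loss = (4.200 − 1) × 227 = 726.40.

726.40 dollars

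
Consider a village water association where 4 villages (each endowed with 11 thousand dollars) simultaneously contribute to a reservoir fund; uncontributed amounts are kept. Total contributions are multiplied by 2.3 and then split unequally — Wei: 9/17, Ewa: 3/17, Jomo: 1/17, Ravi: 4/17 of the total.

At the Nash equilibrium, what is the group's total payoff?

58.30 thousand dollars

A player with share s gets back 2.3·s per unit contributed, so full contribution is dominant for anyone with s > 1/2.3 = 0.4348 and zero contribution is dominant for anyone below.
Only Wei (9/17) clears that bar, contributing 11; the remaining 3 contribute 0. Total contributed: 11.
The reservoir fund pays out 2.3 × 11 = 25.30 in total (split across the unequal shares, but the aggregate is all that matters for the group sum).
The 3 free-riders keep 11 each, adding 33. Group total = 33 + 25.30 = 58.30.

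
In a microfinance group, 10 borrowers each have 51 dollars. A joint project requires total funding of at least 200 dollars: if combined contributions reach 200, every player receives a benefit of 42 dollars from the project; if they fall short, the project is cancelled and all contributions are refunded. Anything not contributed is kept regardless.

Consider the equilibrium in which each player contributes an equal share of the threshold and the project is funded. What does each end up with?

Equal share of the threshold: 200/10 = 20.
At this profile no one gains by cutting their contribution: any cut drops the total below 200, the project is cancelled, contributions are refunded, and the deviator ends with 51, which is less than 51 − 20 + 42 = 73. Contributing more than 20 just wastes the excess. So contributing exactly 20 is a best response.
Each player's payoff: 51 − 20 + 42 = 73.

73 dollars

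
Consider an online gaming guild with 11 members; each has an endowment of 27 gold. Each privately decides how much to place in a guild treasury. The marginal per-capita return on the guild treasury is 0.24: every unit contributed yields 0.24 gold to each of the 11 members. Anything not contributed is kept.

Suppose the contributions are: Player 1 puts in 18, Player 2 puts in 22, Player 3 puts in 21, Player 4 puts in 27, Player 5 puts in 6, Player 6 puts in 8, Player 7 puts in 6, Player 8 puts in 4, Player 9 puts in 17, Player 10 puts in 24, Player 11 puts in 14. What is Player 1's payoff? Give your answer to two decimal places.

Total contributed: 18 + 22 + 21 + 27 + 6 + 8 + 6 + 4 + 17 + 24 + 14 = 167.
Each receives 0.24 × 167 = 40.08 from the guild treasury.
Player 1 keeps 27 − 18 = 9, so Player 1's payoff is 9 + 40.08 = 49.08.

49.08 gold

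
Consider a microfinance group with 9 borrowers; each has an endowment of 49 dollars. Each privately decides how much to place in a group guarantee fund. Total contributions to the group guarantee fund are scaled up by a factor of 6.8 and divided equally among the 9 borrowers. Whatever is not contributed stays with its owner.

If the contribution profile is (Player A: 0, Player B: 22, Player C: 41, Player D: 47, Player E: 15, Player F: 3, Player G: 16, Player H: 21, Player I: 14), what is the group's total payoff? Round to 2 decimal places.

1479.20 dollars

Total contributed: 0 + 22 + 41 + 47 + 15 + 3 + 16 + 21 + 14 = 179; total kept: 9 × 49 − 179 = 262.
The group guarantee fund pays out 6.8 × 179 = 1217.20 in aggregate.
Group total = 262 + 1217.20 = 1479.20.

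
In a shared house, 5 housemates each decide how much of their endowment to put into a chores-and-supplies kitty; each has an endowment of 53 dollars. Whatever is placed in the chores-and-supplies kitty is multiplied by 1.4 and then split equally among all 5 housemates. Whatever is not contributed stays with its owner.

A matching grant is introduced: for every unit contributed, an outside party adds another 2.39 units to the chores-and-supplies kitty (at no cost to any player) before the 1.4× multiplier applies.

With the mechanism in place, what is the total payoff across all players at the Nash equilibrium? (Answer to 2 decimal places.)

265.00 dollars

With the mechanism, a contributed unit returns 1.4 × 3.39 / 5 = 0.9492 per unit of net cost — still below 1 — so contributing 0 remains dominant for every player.
Everyone keeps their endowment and the group total is 5 × 53 = 265.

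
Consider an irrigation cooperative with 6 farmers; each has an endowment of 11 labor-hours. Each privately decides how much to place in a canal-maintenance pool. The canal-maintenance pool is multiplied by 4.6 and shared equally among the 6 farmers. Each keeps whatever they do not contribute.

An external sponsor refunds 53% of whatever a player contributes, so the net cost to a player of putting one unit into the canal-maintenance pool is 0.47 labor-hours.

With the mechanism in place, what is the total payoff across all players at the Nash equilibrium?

338.58 labor-hours

The effective private return per unit is now (4.6/6) / 0.47 = 1.6312 > 1, so every player's dominant strategy flips to full contribution.
So the Nash equilibrium is full contribution by all 6; the group earns 6 × (11 × 0.53 + 4.6 × 11) = 338.58.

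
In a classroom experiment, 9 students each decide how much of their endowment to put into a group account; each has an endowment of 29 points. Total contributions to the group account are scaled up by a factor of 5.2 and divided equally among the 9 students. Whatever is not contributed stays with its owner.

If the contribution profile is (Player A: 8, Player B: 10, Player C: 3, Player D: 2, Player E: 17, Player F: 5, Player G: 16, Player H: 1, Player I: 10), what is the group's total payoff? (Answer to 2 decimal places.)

Total contributed: 8 + 10 + 3 + 2 + 17 + 5 + 16 + 1 + 10 = 72; total kept: 9 × 29 − 72 = 189.
The group account pays out 5.2 × 72 = 374.40 in aggregate.
Group total = 189 + 374.40 = 563.40.

563.40 points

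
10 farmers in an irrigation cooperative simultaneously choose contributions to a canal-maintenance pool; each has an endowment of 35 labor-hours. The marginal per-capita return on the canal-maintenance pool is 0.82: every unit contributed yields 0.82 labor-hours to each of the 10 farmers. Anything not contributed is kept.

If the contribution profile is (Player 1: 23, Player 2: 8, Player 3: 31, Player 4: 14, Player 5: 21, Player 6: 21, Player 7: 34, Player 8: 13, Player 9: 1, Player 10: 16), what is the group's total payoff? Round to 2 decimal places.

Total contributed: 23 + 8 + 31 + 14 + 21 + 21 + 34 + 13 + 1 + 16 = 182; total kept: 10 × 35 − 182 = 168.
The canal-maintenance pool pays out 0.82 × 10 × 182 = 1492.40 in aggregate.
Group total = 168 + 1492.40 = 1660.40.

1660.40 labor-hours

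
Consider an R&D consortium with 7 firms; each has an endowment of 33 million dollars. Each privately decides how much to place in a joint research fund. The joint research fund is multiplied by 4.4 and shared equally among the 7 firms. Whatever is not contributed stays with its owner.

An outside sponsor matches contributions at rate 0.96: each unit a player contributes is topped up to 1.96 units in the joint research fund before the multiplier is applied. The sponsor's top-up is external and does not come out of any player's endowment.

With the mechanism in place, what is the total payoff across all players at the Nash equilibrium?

The effective private return per unit is now 4.4 × 1.96 / 7 = 1.2320 > 1, so every player's dominant strategy flips to full contribution.
At the Nash equilibrium everyone contributes 33. Group total payoff = 4.4 × 1.96 × 231 = 1992.14.

1992.14 million dollars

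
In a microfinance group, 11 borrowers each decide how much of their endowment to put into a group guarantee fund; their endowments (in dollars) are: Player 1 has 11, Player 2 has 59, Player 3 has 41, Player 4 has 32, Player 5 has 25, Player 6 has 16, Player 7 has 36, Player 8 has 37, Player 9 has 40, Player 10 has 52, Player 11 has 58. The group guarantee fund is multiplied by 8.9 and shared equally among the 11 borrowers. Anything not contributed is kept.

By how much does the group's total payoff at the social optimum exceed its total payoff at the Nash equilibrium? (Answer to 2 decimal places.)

3215.30 dollars

The private return per contributed unit is 8.9/11 = 0.8091 < 1 for every player regardless of endowment, so the Nash equilibrium is zero contribution and the group total is Σ E_j = 11 + 59 + 41 + 32 + 25 + 16 + 36 + 37 + 40 + 52 + 58 = 407.
Each contributed unit returns 8.900 to the group, so the social optimum is full contribution by everyone: group total = 8.900 × 407 = 3622.30.
Efficiency loss = (8.900 − 1) × 407 = 3215.30.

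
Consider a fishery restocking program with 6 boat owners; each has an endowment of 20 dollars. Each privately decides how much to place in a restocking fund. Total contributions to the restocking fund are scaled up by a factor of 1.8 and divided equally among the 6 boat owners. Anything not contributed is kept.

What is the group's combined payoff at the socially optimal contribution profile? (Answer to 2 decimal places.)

Each contributed unit returns 1.800 to the group as a whole (0.3000 to each of 6 players), which exceeds 1, so the social optimum is full contribution: group total = 1.800 × 120 = 216.00.

216.00 dollars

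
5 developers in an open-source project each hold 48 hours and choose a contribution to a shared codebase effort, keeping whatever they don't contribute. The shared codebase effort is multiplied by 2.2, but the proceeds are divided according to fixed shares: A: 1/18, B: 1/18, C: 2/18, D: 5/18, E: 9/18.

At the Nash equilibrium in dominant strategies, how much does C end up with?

A player with share s gets back 2.2·s per unit contributed, so full contribution is dominant for anyone with s > 1/2.2 = 0.4545 and zero contribution is dominant for anyone below.
E alone (share 9/18) is above the threshold, contributing 48; the remaining 4 contribute 0. Total contributed: 48.
C keeps 48 and receives 2.2 × 48 × 2/18 = 11.73 from the shared codebase effort, for a payoff of 59.73.

59.73 hours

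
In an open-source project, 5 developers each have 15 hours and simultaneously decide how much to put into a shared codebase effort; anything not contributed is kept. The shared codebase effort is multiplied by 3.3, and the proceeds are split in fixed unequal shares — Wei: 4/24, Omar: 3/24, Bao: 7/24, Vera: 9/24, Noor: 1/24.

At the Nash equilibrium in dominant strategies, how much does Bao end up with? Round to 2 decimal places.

29.44 hours

A player with share s gets back 3.3·s per unit contributed, so full contribution is dominant for anyone with s > 1/3.3 = 0.3030 and zero contribution is dominant for anyone below.
The only share above 0.3030 is Vera's 9/24, contributing 15; the remaining 4 contribute 0. Total contributed: 15.
Bao keeps 15 and receives 3.3 × 15 × 7/24 = 14.44 from the shared codebase effort, for a payoff of 29.44.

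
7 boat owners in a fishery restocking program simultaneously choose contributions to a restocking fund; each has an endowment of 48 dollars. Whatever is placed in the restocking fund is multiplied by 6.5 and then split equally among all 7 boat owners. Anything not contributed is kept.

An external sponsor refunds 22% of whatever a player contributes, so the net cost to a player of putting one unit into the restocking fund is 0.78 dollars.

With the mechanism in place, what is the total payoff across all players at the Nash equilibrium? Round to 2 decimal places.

2257.92 dollars

With the mechanism, a contributed unit returns (6.5/7) / 0.78 = 1.1905 per unit of net cost to the contributor — now above 1 — so contributing fully is weakly dominant for every player.
At the Nash equilibrium everyone contributes 48. Group total payoff = 7 × (48 × 0.22 + 6.5 × 48) = 2257.92.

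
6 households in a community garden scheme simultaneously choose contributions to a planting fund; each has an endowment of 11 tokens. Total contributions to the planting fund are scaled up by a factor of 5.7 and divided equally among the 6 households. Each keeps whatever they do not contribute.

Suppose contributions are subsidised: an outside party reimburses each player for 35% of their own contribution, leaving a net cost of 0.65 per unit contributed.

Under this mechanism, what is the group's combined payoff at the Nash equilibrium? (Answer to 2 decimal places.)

With the mechanism, a contributed unit returns (5.7/6) / 0.65 = 1.4615 per unit of net cost to the contributor — now above 1 — so contributing fully is weakly dominant for every player.
At the Nash equilibrium everyone contributes 11. Group total payoff = 6 × (11 × 0.35 + 5.7 × 11) = 399.30.

399.30 tokens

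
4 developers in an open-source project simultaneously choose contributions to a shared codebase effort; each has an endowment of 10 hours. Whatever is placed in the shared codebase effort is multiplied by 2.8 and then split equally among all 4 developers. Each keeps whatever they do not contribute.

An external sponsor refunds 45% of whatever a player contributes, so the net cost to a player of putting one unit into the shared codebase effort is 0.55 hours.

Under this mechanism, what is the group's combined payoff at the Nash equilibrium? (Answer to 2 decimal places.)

130.00 hours

With the mechanism, a contributed unit returns (2.8/4) / 0.55 = 1.2727 per unit of net cost to the contributor — now above 1 — so contributing fully is weakly dominant for every player.
At the Nash equilibrium everyone contributes 10. Group total payoff = 4 × (10 × 0.45 + 2.8 × 10) = 130.00.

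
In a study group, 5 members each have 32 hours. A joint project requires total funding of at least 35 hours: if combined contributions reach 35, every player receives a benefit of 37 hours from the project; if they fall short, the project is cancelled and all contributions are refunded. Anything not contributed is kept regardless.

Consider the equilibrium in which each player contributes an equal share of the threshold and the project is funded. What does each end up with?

62 hours

Equal share of the threshold: 35/5 = 7.
At this profile no one gains by cutting their contribution: any cut drops the total below 35, the project is cancelled, contributions are refunded, and the deviator ends with 32, which is less than 32 − 7 + 37 = 62. Contributing more than 7 just wastes the excess. So contributing exactly 7 is a best response.
Each player's payoff: 32 − 7 + 37 = 62.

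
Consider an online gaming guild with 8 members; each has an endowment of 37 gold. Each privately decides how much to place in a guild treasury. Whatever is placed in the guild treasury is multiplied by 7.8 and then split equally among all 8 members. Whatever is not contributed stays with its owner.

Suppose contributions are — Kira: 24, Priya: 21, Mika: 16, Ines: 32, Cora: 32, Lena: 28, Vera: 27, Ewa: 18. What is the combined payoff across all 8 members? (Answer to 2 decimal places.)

Total contributed: 24 + 21 + 16 + 32 + 32 + 28 + 27 + 18 = 198; total kept: 8 × 37 − 198 = 98.
The guild treasury pays out 7.8 × 198 = 1544.40 in aggregate.
Group total = 98 + 1544.40 = 1642.40.

1642.40 gold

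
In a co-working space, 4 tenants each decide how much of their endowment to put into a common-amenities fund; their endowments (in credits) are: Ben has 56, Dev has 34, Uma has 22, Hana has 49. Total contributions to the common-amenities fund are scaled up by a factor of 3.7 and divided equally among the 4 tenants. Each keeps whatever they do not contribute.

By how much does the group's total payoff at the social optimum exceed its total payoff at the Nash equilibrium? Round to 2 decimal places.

434.70 credits

The private return per contributed unit is 3.7/4 = 0.9250 < 1 for every player regardless of endowment, so the Nash equilibrium is zero contribution and the group total is Σ E_j = 56 + 34 + 22 + 49 = 161.
Each contributed unit returns 3.700 to the group, so the social optimum is full contribution by everyone: group total = 3.700 × 161 = 595.70.
Efficiency loss = (3.700 − 1) × 161 = 434.70.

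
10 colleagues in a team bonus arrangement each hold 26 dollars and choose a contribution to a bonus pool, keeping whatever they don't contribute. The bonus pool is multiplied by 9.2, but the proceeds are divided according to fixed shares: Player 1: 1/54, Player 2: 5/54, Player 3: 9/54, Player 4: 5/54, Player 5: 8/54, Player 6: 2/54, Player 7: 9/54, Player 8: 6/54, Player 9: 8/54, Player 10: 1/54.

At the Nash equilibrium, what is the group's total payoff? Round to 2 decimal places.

1326.00 dollars

Player j's private return per contributed unit is 9.2 × (j's share). Contributing is weakly dominant for j when that share is at least 1/9.2 = 0.1087, and contributing 0 is dominant otherwise.
Player 3, Player 5, Player 7, Player 8 and Player 9 clear that bar, contributing 26 each; the remaining 5 contribute 0. Total contributed: 130.
The bonus pool pays out 9.2 × 130 = 1196.00 in total (split across the unequal shares, but the aggregate is all that matters for the group sum).
The 5 free-riders keep 26 each, adding 130. Group total = 130 + 1196.00 = 1326.00.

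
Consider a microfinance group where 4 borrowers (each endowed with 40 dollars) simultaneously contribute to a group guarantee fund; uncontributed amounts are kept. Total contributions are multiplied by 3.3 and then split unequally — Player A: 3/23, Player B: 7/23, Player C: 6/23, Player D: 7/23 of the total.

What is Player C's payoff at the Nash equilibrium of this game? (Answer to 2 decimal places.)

108.87 dollars

For player j, contributing a unit is worthwhile iff 3.3 × (j's share) ≥ 1, i.e. iff j's share is at least 0.3030.
The shares above 0.3030 belong to Player B and Player D, contributing 40 each; the remaining 2 contribute 0. Total contributed: 80.
Player C keeps 40 and receives 3.3 × 80 × 6/23 = 68.87 from the group guarantee fund, for a payoff of 108.87.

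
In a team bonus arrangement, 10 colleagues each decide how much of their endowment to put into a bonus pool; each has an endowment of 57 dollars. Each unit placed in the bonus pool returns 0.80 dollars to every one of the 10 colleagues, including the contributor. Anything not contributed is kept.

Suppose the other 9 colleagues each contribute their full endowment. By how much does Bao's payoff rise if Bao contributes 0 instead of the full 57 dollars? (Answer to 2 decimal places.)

11.40 dollars

Switching from a contribution of 57 to 0 lets Bao keep an extra 57 dollars, but lowers the bonus pool by 57, which costs Bao their own share of that drop: 0.80 × 57 = 45.60.
Net gain = 57 − 45.60 = 11.40. The private return per contributed unit (0.80) is below 1, so free-riding is indeed the best response regardless of what the others do.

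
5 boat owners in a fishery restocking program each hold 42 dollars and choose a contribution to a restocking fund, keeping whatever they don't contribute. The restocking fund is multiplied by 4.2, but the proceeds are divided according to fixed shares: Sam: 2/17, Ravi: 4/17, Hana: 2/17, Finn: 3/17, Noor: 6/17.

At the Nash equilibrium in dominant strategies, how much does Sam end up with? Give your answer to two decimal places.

Player j's private return per contributed unit is 4.2 × (j's share). Contributing is weakly dominant for j when that share is at least 1/4.2 = 0.2381, and contributing 0 is dominant otherwise.
The only share above 0.2381 is Noor's 6/17, contributing 42; the remaining 4 contribute 0. Total contributed: 42.
Sam keeps 42 and receives 4.2 × 42 × 2/17 = 20.75 from the restocking fund, for a payoff of 62.75.

62.75 dollars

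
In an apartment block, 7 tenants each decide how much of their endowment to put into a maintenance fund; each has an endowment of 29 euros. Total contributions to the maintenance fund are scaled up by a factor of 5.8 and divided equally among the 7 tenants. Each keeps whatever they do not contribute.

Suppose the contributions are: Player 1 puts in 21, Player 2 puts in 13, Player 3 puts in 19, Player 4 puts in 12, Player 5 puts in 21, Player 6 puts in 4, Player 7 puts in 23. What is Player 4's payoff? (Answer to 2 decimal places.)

Total contributed: 21 + 13 + 19 + 12 + 21 + 4 + 23 = 113.
Each receives 5.8 × 113 / 7 = 93.63 from the maintenance fund.
Player 4 keeps 29 − 12 = 17, so Player 4's payoff is 17 + 93.63 = 110.63.

110.63 euros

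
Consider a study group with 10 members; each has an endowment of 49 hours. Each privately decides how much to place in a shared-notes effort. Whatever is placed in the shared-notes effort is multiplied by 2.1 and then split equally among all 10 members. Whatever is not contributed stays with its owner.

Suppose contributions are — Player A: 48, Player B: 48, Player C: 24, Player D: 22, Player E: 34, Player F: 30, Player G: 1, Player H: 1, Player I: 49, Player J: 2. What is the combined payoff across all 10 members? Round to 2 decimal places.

774.90 hours

Total contributed: 48 + 48 + 24 + 22 + 34 + 30 + 1 + 1 + 49 + 2 = 259; total kept: 10 × 49 − 259 = 231.
The shared-notes effort pays out 2.1 × 259 = 543.90 in aggregate.
Group total = 231 + 543.90 = 774.90.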